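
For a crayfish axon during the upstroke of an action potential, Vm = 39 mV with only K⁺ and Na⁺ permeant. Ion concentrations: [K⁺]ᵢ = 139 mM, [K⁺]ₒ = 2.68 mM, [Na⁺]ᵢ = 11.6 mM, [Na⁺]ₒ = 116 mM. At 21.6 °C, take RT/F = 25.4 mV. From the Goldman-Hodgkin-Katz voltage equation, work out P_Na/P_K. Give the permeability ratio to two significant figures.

10

Let α = P_Na/P_K. GHK: Vm = 25.4·ln[(Kₒ + α·Naₒ)/(Kᵢ + α·Naᵢ)].
e^(Vm/25.4) = e^(39.0/25.4) = 4.6433
So 4.6433·(Kᵢ + α·Naᵢ) = Kₒ + α·Naₒ → α = (4.6433·139.0 − 2.68) / (116.0 − 4.6433·11.6)
α = (645.4 − 2.68) / (116.0 − 53.86) = 642.7/62.14 = 10.34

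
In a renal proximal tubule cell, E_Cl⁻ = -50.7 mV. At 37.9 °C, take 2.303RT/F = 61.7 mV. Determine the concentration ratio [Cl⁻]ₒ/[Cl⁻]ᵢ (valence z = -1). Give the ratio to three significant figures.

6.63

log₁₀([out]/[in]) = E·z/(61.7) = -50.7 × -1 / 61.7 = 0.8217
[out]/[in] = 10^(0.8217) = 6.633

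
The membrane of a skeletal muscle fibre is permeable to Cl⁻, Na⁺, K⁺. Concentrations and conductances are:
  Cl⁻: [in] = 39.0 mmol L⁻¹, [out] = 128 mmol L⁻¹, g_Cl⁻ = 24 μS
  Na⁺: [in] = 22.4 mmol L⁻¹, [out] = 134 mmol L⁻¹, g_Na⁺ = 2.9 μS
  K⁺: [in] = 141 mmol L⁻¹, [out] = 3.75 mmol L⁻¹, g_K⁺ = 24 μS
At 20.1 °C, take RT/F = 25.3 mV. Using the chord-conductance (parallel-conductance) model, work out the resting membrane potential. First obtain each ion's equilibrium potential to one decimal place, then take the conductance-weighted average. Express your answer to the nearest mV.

-55 mV

E_Cl⁻ = (25.3/-1)·ln(128/39.0) = -30.1 mV
E_Na⁺ = (25.3/1)·ln(134/22.4) = 45.3 mV
E_K⁺ = (25.3/1)·ln(3.75/141) = -91.8 mV
Vm = (Σ gᵢEᵢ)/(Σ gᵢ) = (24·-30.1 + 2.9·45.3 + 24·-91.8) / (24 + 2.9 + 24)
= -2794.23 / 50.9 = -54.90 mV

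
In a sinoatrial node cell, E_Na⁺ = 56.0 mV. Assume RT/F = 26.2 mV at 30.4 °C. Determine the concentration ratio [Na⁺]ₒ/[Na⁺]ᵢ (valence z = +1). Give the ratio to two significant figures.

ln([out]/[in]) = E·z/(26.2) = 56.0 × 1 / 26.2 = 2.1374
[out]/[in] = e^(2.1374) = 8.477

8.5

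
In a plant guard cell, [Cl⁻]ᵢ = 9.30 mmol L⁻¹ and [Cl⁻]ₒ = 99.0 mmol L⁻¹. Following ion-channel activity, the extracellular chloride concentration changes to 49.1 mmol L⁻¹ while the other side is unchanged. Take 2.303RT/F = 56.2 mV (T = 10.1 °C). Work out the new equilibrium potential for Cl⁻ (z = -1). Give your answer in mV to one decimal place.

-40.6 mV

After the shift: [Cl⁻]_out = 49.1, [Cl⁻]_in = 9.30 mmol L⁻¹.
E_new = (56.2/-1)·log₁₀(49.1/9.30) = -56.20 · (0.7226) = -40.61 mV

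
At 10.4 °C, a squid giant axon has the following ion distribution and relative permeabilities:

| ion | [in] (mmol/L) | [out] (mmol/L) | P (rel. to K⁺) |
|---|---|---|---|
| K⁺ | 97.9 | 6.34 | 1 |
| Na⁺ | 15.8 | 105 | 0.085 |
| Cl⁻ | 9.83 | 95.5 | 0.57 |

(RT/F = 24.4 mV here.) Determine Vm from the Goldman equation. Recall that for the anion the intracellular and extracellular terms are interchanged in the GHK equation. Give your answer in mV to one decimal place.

Vm = 24.4 · ln[(Σ P·[cation]ₒ + Σ P·[anion]ᵢ) / (Σ P·[cation]ᵢ + Σ P·[anion]ₒ)]
Numerator = 1×6.34 + 0.085×105 + 0.57×9.83 = 20.87
Denominator = 1×97.9 + 0.085×15.8 + 0.57×95.5 = 153.7
Vm = 24.4 · ln(0.13579) = 24.4 × (-1.9966) = -48.72 mV

-48.7 mV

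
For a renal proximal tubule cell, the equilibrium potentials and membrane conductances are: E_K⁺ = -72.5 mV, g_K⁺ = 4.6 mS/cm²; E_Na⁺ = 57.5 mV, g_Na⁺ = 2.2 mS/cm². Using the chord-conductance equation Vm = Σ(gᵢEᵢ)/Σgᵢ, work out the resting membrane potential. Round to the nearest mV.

Σ gᵢEᵢ = 4.6·(-72.5) + 2.2·(57.5) = -207.00
Σ gᵢ = 4.6 + 2.2 = 6.8
Vm = -207.00 / 6.8 = -30.44 mV

-30 mV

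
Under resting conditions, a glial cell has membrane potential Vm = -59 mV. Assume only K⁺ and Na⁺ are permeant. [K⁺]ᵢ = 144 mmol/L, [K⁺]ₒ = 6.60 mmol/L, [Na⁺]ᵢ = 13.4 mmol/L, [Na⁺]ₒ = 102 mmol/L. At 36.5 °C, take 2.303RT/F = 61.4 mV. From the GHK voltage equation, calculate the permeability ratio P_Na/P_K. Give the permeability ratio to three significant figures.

0.0911

Let α = P_Na/P_K. GHK: Vm = 61.4·log₁₀[(Kₒ + α·Naₒ)/(Kᵢ + α·Naᵢ)].
10^(Vm/61.4) = 10^(-59.0/61.4) = 0.10942
So 0.10942·(Kᵢ + α·Naᵢ) = Kₒ + α·Naₒ → α = (0.10942·144.0 − 6.6) / (102.0 − 0.10942·13.4)
α = (15.76 − 6.6) / (102.0 − 1.466) = 9.156/100.5 = 0.09108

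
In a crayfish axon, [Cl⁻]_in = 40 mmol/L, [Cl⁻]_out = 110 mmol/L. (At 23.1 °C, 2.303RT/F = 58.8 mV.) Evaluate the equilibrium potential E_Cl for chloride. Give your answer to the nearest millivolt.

E = (58.8/z) · log₁₀([Cl⁻]_out/[Cl⁻]_in) with z = -1.
For an anion, dividing by z = -1 reverses the sign.
= (58.8/-1) · log₁₀(110/40) = -58.80 · log₁₀(2.75)
= -58.80 · (0.4393) = -25.83 mV

-26 mV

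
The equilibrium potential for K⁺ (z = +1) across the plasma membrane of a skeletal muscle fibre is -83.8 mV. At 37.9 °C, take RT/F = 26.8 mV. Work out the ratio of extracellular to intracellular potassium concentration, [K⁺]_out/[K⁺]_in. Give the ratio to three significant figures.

ln([out]/[in]) = E·z/(26.8) = -83.8 × 1 / 26.8 = -3.1269
[out]/[in] = e^(-3.1269) = 0.04386

0.0439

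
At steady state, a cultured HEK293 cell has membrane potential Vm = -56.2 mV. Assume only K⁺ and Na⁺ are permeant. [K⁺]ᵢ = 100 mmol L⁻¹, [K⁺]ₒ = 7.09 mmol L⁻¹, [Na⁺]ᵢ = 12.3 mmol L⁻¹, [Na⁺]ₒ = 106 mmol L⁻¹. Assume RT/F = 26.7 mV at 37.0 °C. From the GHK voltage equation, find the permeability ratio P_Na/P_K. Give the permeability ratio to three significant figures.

0.0488

Let α = P_Na/P_K. GHK: Vm = 26.7·ln[(Kₒ + α·Naₒ)/(Kᵢ + α·Naᵢ)].
e^(Vm/26.7) = e^(-56.2/26.7) = 0.12186
So 0.12186·(Kᵢ + α·Naᵢ) = Kₒ + α·Naₒ → α = (0.12186·100.0 − 7.09) / (106.0 − 0.12186·12.3)
α = (12.19 − 7.09) / (106.0 − 1.499) = 5.096/104.5 = 0.04877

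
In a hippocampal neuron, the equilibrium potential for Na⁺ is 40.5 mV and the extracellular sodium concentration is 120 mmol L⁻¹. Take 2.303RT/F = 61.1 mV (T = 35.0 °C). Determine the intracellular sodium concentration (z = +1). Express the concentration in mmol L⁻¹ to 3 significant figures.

Nernst: E = (61.1/1) · log₁₀([out]/[in]), so log₁₀([out]/[in]) = 40.5 × 1 / 61.1 = 0.6628.
[out]/[in] = 10^(0.6628) = 4.601.
[in] = 120 / 4.601 = 26.08 mmol L⁻¹.

26.1 mmol L⁻¹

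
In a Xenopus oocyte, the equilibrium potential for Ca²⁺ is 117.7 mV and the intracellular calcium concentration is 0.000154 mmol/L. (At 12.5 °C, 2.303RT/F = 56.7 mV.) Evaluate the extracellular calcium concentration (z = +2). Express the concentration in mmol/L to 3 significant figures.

Nernst: E = (56.7/2) · log₁₀([out]/[in]), so log₁₀([out]/[in]) = 117.7 × 2 / 56.7 = 4.1517.
[out]/[in] = 10^(4.1517) = 1.418e+04.
[out] = 1.418e+04 × 0.000154 = 2.184 mmol/L.

2.18 mmol/L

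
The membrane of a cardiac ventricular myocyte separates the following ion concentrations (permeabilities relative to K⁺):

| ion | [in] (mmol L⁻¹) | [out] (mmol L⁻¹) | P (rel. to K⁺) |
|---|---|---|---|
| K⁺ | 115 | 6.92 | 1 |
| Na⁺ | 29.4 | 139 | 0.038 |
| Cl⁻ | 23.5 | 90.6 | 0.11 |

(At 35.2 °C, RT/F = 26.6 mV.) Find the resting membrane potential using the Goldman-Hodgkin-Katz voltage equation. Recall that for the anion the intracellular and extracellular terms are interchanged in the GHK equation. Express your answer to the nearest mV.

Vm = 26.6 · ln[(Σ P·[cation]ₒ + Σ P·[anion]ᵢ) / (Σ P·[cation]ᵢ + Σ P·[anion]ₒ)]
Numerator = 1×6.92 + 0.038×139 + 0.11×23.5 = 14.79
Denominator = 1×115 + 0.038×29.4 + 0.11×90.6 = 126.1
Vm = 26.6 · ln(0.11728) = 26.6 × (-2.1432) = -57.01 mV

-57 mV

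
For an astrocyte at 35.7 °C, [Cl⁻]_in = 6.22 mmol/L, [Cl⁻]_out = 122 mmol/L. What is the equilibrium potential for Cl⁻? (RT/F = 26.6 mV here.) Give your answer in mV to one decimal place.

-79.2 mV

E = (26.6/z) · ln([Cl⁻]_out/[Cl⁻]_in) with z = -1.
For an anion, dividing by z = -1 reverses the sign.
= (26.6/-1) · ln(122/6.22) = -26.60 · ln(19.61)
= -26.60 · (2.9763) = -79.17 mV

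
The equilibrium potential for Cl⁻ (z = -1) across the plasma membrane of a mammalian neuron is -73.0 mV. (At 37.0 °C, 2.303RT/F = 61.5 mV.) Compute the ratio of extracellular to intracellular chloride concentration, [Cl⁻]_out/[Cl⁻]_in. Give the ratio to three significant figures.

log₁₀([out]/[in]) = E·z/(61.5) = -73.0 × -1 / 61.5 = 1.1870
[out]/[in] = 10^(1.1870) = 15.38

15.4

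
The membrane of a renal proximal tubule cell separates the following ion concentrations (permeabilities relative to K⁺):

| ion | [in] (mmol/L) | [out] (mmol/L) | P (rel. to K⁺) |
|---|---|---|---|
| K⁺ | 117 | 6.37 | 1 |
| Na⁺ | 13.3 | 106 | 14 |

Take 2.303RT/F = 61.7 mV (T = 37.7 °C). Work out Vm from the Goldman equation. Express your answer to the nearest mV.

Vm = 61.7 · log₁₀[(Σ P·[cation]ₒ + Σ P·[anion]ᵢ) / (Σ P·[cation]ᵢ + Σ P·[anion]ₒ)]
Numerator = 1×6.37 + 14×106 = 1490
Denominator = 1×117 + 14×13.3 = 303.2
Vm = 61.7 · log₁₀(4.9155) = 61.7 × (0.6916) = 42.67 mV

43 mV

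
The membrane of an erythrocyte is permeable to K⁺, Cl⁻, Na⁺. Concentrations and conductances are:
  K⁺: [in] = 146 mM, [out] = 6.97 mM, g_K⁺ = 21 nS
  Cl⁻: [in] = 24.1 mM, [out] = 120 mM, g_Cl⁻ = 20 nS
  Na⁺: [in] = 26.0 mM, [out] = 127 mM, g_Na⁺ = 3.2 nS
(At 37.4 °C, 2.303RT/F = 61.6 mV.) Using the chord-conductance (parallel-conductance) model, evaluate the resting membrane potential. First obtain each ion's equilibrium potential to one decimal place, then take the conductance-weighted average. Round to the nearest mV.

-55 mV

E_K⁺ = (61.6/1)·log₁₀(6.97/146) = -81.4 mV
E_Cl⁻ = (61.6/-1)·log₁₀(120/24.1) = -42.9 mV
E_Na⁺ = (61.6/1)·log₁₀(127/26.0) = 42.4 mV
Vm = (Σ gᵢEᵢ)/(Σ gᵢ) = (21·-81.4 + 20·-42.9 + 3.2·42.4) / (21 + 20 + 3.2)
= -2431.72 / 44.2 = -55.02 mV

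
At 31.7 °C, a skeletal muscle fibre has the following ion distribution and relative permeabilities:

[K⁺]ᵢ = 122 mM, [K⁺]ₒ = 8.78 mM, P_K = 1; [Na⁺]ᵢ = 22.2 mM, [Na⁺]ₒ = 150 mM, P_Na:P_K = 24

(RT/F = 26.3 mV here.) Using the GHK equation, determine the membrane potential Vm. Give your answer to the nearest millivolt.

45 mV

Vm = 26.3 · ln[(Σ P·[cation]ₒ + Σ P·[anion]ᵢ) / (Σ P·[cation]ᵢ + Σ P·[anion]ₒ)]
Numerator = 1×8.78 + 24×150 = 3609
Denominator = 1×122 + 24×22.2 = 654.8
Vm = 26.3 · ln(5.5113) = 26.3 × (1.7068) = 44.89 mV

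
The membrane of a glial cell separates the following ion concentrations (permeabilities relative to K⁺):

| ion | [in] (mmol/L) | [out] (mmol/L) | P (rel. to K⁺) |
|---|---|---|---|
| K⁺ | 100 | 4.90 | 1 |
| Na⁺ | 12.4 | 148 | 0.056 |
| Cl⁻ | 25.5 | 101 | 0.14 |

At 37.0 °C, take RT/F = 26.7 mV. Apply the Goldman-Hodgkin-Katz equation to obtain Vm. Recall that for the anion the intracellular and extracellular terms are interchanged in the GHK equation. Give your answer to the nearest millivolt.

-51 mV

Vm = 26.7 · ln[(Σ P·[cation]ₒ + Σ P·[anion]ᵢ) / (Σ P·[cation]ᵢ + Σ P·[anion]ₒ)]
Numerator = 1×4.90 + 0.056×148 + 0.14×25.5 = 16.76
Denominator = 1×100 + 0.056×12.4 + 0.14×101 = 114.8
Vm = 26.7 · ln(0.14593) = 26.7 × (-1.9246) = -51.39 mV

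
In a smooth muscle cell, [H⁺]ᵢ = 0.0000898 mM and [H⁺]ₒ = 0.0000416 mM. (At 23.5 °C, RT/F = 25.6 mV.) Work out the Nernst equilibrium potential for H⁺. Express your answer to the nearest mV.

-20 mV

E = (25.6/z) · ln([H⁺]_out/[H⁺]_in) with z = +1.
= (25.6/1) · ln(0.0000416/0.0000898) = 25.60 · ln(0.4633)
= 25.60 · (-0.7695) = -19.70 mV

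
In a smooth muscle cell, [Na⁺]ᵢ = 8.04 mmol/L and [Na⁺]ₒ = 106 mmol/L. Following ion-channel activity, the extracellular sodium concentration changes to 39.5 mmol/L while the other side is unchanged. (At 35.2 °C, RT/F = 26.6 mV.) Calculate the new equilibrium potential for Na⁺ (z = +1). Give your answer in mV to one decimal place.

42.3 mV

After the shift: [Na⁺]_out = 39.5, [Na⁺]_in = 8.04 mmol/L.
E_new = (26.6/1)·ln(39.5/8.04) = 26.60 · (1.5919) = 42.34 mV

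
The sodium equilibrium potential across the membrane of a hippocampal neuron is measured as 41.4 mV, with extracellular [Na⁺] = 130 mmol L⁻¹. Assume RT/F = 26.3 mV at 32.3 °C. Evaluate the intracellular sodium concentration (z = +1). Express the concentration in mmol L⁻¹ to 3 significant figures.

26.9 mmol L⁻¹

Nernst: E = (26.3/1) · ln([out]/[in]), so ln([out]/[in]) = 41.4 × 1 / 26.3 = 1.5741.
[out]/[in] = e^(1.5741) = 4.827.
[in] = 130 / 4.827 = 26.93 mmol L⁻¹.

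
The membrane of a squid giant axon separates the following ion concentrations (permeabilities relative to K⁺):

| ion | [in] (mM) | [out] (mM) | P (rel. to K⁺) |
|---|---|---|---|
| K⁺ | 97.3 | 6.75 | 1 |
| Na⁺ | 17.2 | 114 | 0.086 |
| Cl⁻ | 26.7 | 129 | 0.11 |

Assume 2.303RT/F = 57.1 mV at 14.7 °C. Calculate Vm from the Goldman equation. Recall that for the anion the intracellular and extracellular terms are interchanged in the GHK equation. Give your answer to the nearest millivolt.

-44 mV

Vm = 57.1 · log₁₀[(Σ P·[cation]ₒ + Σ P·[anion]ᵢ) / (Σ P·[cation]ᵢ + Σ P·[anion]ₒ)]
Numerator = 1×6.75 + 0.086×114 + 0.11×26.7 = 19.49
Denominator = 1×97.3 + 0.086×17.2 + 0.11×129 = 113
Vm = 57.1 · log₁₀(0.17253) = 57.1 × (-0.7631) = -43.57 mV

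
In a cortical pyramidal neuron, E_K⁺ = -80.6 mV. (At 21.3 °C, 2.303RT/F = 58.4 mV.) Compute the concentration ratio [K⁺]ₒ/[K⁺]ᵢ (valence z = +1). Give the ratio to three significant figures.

0.0417

log₁₀([out]/[in]) = E·z/(58.4) = -80.6 × 1 / 58.4 = -1.3801
[out]/[in] = 10^(-1.3801) = 0.04167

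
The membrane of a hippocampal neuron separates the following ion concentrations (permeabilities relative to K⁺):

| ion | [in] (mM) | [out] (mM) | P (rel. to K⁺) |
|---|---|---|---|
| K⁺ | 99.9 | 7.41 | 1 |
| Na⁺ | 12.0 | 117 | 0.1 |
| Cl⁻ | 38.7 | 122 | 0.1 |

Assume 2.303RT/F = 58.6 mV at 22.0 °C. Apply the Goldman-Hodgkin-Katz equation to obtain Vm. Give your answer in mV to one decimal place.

-40.6 mV

Vm = 58.6 · log₁₀[(Σ P·[cation]ₒ + Σ P·[anion]ᵢ) / (Σ P·[cation]ᵢ + Σ P·[anion]ₒ)]
Numerator = 1×7.41 + 0.1×117 + 0.1×38.7 = 22.98
Denominator = 1×99.9 + 0.1×12.0 + 0.1×122 = 113.3
Vm = 58.6 · log₁₀(0.20282) = 58.6 × (-0.6929) = -40.60 mV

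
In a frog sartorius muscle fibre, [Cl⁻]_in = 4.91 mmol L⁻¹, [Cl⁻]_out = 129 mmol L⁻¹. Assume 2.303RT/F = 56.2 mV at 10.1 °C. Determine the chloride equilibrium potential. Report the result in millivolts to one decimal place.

E = (56.2/z) · log₁₀([Cl⁻]_out/[Cl⁻]_in) with z = -1.
For an anion, dividing by z = -1 reverses the sign.
= (56.2/-1) · log₁₀(129/4.91) = -56.20 · log₁₀(26.27)
= -56.20 · (1.4195) = -79.78 mV

-79.8 mV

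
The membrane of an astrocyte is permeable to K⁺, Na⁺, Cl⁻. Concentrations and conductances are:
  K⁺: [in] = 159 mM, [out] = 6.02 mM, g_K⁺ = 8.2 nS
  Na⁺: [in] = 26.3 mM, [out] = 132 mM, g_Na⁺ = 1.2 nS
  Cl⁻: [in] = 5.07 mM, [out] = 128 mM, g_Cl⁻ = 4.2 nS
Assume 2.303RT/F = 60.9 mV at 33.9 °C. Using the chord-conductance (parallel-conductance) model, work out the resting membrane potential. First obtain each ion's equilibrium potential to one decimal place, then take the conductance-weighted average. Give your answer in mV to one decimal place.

E_K⁺ = (60.9/1)·log₁₀(6.02/159) = -86.6 mV
E_Na⁺ = (60.9/1)·log₁₀(132/26.3) = 42.7 mV
E_Cl⁻ = (60.9/-1)·log₁₀(128/5.07) = -85.4 mV
Vm = (Σ gᵢEᵢ)/(Σ gᵢ) = (8.2·-86.6 + 1.2·42.7 + 4.2·-85.4) / (8.2 + 1.2 + 4.2)
= -1017.56 / 13.6 = -74.82 mV

-74.8 mV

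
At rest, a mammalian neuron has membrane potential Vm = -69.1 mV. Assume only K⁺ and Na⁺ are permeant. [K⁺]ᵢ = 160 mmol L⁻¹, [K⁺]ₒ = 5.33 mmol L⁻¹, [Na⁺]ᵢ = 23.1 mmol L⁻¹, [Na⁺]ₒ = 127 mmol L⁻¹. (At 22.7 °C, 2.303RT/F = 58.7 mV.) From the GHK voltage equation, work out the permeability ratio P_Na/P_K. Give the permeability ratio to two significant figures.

0.042

Let α = P_Na/P_K. GHK: Vm = 58.7·log₁₀[(Kₒ + α·Naₒ)/(Kᵢ + α·Naᵢ)].
10^(Vm/58.7) = 10^(-69.1/58.7) = 0.066501
So 0.066501·(Kᵢ + α·Naᵢ) = Kₒ + α·Naₒ → α = (0.066501·160.0 − 5.33) / (127.0 − 0.066501·23.1)
α = (10.64 − 5.33) / (127.0 − 1.536) = 5.31/125.5 = 0.04232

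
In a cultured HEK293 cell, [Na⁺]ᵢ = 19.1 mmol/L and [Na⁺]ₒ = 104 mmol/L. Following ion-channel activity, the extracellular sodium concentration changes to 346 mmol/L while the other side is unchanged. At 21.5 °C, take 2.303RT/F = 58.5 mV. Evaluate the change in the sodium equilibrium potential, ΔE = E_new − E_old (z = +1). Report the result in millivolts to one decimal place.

30.5 mV

E_old = (58.5/1)·log₁₀(104/19.1) = 43.06 mV
E_new = (58.5/1)·log₁₀(346/19.1) = 73.60 mV
ΔE = 73.60 − (43.06) = 30.54 mV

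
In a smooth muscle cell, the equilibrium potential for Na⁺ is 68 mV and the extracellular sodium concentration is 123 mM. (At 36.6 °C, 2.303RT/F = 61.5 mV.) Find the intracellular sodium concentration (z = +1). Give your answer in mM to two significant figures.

Nernst: E = (61.5/1) · log₁₀([out]/[in]), so log₁₀([out]/[in]) = 68.0 × 1 / 61.5 = 1.1057.
[out]/[in] = 10^(1.1057) = 12.76.
[in] = 123 / 12.76 = 9.643 mM.

9.6 mM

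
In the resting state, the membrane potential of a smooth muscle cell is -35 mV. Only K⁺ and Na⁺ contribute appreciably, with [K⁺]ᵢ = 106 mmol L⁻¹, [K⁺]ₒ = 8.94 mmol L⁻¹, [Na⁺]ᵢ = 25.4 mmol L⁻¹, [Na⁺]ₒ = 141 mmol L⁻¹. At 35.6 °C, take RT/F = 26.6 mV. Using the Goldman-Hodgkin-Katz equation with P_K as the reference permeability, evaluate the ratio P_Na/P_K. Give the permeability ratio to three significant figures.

0.145

Let α = P_Na/P_K. GHK: Vm = 26.6·ln[(Kₒ + α·Naₒ)/(Kᵢ + α·Naᵢ)].
e^(Vm/26.6) = e^(-35.0/26.6) = 0.26826
So 0.26826·(Kᵢ + α·Naᵢ) = Kₒ + α·Naₒ → α = (0.26826·106.0 − 8.94) / (141.0 − 0.26826·25.4)
α = (28.44 − 8.94) / (141.0 − 6.814) = 19.5/134.2 = 0.1453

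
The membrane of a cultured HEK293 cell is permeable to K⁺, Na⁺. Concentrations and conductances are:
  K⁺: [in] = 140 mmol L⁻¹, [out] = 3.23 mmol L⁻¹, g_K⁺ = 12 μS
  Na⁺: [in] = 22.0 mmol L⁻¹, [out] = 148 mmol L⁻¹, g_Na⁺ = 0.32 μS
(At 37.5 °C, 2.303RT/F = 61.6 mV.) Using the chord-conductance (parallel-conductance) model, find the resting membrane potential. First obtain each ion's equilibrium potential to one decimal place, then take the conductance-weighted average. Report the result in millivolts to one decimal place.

E_K⁺ = (61.6/1)·log₁₀(3.23/140) = -100.8 mV
E_Na⁺ = (61.6/1)·log₁₀(148/22.0) = 51.0 mV
Vm = (Σ gᵢEᵢ)/(Σ gᵢ) = (12·-100.8 + 0.32·51.0) / (12 + 0.32)
= -1193.28 / 12.32 = -96.86 mV

-96.9 mV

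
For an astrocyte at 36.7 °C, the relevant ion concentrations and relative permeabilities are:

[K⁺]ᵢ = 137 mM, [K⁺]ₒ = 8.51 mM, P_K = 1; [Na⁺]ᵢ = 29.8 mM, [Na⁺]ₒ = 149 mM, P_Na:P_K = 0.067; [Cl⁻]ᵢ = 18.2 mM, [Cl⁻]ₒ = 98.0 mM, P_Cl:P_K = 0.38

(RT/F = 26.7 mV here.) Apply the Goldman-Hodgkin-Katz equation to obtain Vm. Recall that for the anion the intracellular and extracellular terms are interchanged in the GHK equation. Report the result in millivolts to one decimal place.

-51.7 mV

Vm = 26.7 · ln[(Σ P·[cation]ₒ + Σ P·[anion]ᵢ) / (Σ P·[cation]ᵢ + Σ P·[anion]ₒ)]
Numerator = 1×8.51 + 0.067×149 + 0.38×18.2 = 25.41
Denominator = 1×137 + 0.067×29.8 + 0.38×98.0 = 176.2
Vm = 26.7 · ln(0.14418) = 26.7 × (-1.9367) = -51.71 mV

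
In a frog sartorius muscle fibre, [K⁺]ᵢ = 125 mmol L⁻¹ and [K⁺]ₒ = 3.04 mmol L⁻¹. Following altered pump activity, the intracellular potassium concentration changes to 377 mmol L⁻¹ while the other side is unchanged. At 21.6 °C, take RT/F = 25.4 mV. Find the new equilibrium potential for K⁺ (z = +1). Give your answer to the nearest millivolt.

-122 mV

After the shift: [K⁺]_out = 3.04, [K⁺]_in = 377 mmol L⁻¹.
E_new = (25.4/1)·ln(3.04/377) = 25.40 · (-4.8204) = -122.44 mV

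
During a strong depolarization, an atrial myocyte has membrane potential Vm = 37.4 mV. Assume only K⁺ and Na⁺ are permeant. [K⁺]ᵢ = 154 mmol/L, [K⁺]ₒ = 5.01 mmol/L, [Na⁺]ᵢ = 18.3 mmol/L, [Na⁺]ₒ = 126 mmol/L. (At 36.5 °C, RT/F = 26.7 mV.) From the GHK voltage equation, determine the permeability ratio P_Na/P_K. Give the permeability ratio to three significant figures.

12.0

Let α = P_Na/P_K. GHK: Vm = 26.7·ln[(Kₒ + α·Naₒ)/(Kᵢ + α·Naᵢ)].
e^(Vm/26.7) = e^(37.4/26.7) = 4.0582
So 4.0582·(Kᵢ + α·Naᵢ) = Kₒ + α·Naₒ → α = (4.0582·154.0 − 5.01) / (126.0 − 4.0582·18.3)
α = (625 − 5.01) / (126.0 − 74.27) = 620/51.73 = 11.98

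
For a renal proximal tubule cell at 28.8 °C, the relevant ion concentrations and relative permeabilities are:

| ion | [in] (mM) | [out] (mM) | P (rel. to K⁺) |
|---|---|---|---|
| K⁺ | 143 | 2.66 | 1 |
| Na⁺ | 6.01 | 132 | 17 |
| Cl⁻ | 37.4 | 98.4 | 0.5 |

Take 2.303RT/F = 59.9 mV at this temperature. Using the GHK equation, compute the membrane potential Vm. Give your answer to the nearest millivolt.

Vm = 59.9 · log₁₀[(Σ P·[cation]ₒ + Σ P·[anion]ᵢ) / (Σ P·[cation]ᵢ + Σ P·[anion]ₒ)]
Numerator = 1×2.66 + 17×132 + 0.5×37.4 = 2265
Denominator = 1×143 + 17×6.01 + 0.5×98.4 = 294.4
Vm = 59.9 · log₁₀(7.6956) = 59.9 × (0.8862) = 53.09 mV

53 mV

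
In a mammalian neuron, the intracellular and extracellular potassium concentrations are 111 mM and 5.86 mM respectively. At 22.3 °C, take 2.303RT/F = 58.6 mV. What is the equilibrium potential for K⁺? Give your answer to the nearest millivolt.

-75 mV

E = (58.6/z) · log₁₀([K⁺]_out/[K⁺]_in) with z = +1.
= (58.6/1) · log₁₀(5.86/111) = 58.60 · log₁₀(0.05279)
= 58.60 · (-1.2774) = -74.86 mV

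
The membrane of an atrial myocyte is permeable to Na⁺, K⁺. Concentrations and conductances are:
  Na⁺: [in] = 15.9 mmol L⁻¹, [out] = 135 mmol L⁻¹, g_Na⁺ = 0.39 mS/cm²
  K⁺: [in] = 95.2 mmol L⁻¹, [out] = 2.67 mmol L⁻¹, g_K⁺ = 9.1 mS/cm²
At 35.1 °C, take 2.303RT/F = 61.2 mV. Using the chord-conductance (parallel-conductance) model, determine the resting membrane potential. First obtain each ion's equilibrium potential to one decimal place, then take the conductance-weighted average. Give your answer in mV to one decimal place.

E_Na⁺ = (61.2/1)·log₁₀(135/15.9) = 56.9 mV
E_K⁺ = (61.2/1)·log₁₀(2.67/95.2) = -95.0 mV
Vm = (Σ gᵢEᵢ)/(Σ gᵢ) = (0.39·56.9 + 9.1·-95.0) / (0.39 + 9.1)
= -842.31 / 9.49 = -88.76 mV

-88.8 mV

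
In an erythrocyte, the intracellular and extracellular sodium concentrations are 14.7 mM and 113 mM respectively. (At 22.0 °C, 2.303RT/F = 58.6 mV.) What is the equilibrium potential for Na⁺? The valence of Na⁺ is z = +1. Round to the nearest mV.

E = (58.6/z) · log₁₀([Na⁺]_out/[Na⁺]_in) with z = +1.
= (58.6/1) · log₁₀(113/14.7) = 58.60 · log₁₀(7.687)
= 58.60 · (0.8858) = 51.91 mV

52 mV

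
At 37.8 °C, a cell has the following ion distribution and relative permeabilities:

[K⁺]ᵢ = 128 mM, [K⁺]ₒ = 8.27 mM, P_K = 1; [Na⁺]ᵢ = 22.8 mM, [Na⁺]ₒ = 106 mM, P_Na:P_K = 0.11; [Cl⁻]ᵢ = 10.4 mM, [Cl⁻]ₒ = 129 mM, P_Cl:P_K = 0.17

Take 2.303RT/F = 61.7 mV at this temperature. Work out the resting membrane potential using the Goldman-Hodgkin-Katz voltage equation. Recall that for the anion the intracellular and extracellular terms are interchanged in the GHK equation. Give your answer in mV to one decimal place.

-52.2 mV

Vm = 61.7 · log₁₀[(Σ P·[cation]ₒ + Σ P·[anion]ᵢ) / (Σ P·[cation]ᵢ + Σ P·[anion]ₒ)]
Numerator = 1×8.27 + 0.11×106 + 0.17×10.4 = 21.7
Denominator = 1×128 + 0.11×22.8 + 0.17×129 = 152.4
Vm = 61.7 · log₁₀(0.14234) = 61.7 × (-0.8467) = -52.24 mV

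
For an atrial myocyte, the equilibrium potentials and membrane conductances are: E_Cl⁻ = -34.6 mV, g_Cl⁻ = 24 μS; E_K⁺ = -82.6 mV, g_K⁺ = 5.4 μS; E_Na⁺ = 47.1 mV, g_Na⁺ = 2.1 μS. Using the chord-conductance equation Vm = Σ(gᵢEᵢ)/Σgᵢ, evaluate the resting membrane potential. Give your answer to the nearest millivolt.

Σ gᵢEᵢ = 24·(-34.6) + 5.4·(-82.6) + 2.1·(47.1) = -1177.53
Σ gᵢ = 24 + 5.4 + 2.1 = 31.5
Vm = -1177.53 / 31.5 = -37.38 mV

-37 mV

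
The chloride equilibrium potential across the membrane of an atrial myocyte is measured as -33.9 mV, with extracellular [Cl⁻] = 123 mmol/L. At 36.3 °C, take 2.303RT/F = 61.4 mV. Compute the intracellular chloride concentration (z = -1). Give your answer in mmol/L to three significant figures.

Nernst: E = (61.4/-1) · log₁₀([out]/[in]), so log₁₀([out]/[in]) = -33.9 × -1 / 61.4 = 0.5521.
[out]/[in] = 10^(0.5521) = 3.565.
[in] = 123 / 3.565 = 34.5 mmol/L.

34.5 mmol/L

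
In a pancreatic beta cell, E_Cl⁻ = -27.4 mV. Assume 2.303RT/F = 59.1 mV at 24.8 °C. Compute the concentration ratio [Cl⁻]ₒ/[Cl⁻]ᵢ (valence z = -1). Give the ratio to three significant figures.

2.91

log₁₀([out]/[in]) = E·z/(59.1) = -27.4 × -1 / 59.1 = 0.4636
[out]/[in] = 10^(0.4636) = 2.908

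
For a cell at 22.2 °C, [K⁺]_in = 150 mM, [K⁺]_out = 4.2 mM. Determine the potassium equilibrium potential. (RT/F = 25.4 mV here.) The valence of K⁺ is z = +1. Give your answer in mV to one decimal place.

-90.8 mV

E = (25.4/z) · ln([K⁺]_out/[K⁺]_in) with z = +1.
= (25.4/1) · ln(4.2/150) = 25.40 · ln(0.028)
= 25.40 · (-3.5756) = -90.82 mV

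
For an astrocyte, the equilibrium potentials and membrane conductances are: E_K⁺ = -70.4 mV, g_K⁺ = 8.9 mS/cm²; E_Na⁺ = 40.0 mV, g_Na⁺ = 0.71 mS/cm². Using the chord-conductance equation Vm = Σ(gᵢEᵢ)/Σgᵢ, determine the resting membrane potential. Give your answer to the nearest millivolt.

-62 mV

Σ gᵢEᵢ = 8.9·(-70.4) + 0.71·(40.0) = -598.16
Σ gᵢ = 8.9 + 0.71 = 9.61
Vm = -598.16 / 9.61 = -62.24 mV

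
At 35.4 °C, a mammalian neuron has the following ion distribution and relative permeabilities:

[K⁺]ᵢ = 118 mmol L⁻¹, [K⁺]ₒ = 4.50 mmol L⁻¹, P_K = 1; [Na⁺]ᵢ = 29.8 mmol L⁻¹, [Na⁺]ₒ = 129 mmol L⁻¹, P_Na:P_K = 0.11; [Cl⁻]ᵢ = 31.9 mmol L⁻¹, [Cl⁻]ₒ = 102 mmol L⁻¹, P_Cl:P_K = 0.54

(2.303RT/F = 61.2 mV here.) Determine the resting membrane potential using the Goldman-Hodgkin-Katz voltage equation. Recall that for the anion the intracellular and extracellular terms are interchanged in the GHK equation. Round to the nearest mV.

-42 mV

Vm = 61.2 · log₁₀[(Σ P·[cation]ₒ + Σ P·[anion]ᵢ) / (Σ P·[cation]ᵢ + Σ P·[anion]ₒ)]
Numerator = 1×4.50 + 0.11×129 + 0.54×31.9 = 35.92
Denominator = 1×118 + 0.11×29.8 + 0.54×102 = 176.4
Vm = 61.2 · log₁₀(0.20365) = 61.2 × (-0.6911) = -42.30 mV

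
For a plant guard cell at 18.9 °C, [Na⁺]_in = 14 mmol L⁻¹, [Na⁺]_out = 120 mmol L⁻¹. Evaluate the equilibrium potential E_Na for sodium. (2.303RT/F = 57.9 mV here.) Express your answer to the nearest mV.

54 mV

E = (57.9/z) · log₁₀([Na⁺]_out/[Na⁺]_in) with z = +1.
= (57.9/1) · log₁₀(120/14) = 57.90 · log₁₀(8.571)
= 57.90 · (0.9331) = 54.02 mV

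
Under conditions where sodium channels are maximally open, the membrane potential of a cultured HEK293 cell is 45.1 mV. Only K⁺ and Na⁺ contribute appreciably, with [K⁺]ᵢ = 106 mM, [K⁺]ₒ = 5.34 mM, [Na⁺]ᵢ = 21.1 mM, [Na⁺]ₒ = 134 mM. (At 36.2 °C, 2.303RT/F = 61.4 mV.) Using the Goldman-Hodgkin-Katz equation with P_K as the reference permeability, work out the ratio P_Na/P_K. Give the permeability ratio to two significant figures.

29

Let α = P_Na/P_K. GHK: Vm = 61.4·log₁₀[(Kₒ + α·Naₒ)/(Kᵢ + α·Naᵢ)].
10^(Vm/61.4) = 10^(45.1/61.4) = 5.4266
So 5.4266·(Kᵢ + α·Naᵢ) = Kₒ + α·Naₒ → α = (5.4266·106.0 − 5.34) / (134.0 − 5.4266·21.1)
α = (575.2 − 5.34) / (134.0 − 114.5) = 569.9/19.5 = 29.23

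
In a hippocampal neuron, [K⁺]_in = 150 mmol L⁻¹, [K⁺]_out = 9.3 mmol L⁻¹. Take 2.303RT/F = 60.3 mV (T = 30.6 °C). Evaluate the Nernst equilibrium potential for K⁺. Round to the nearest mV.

-73 mV

E = (60.3/z) · log₁₀([K⁺]_out/[K⁺]_in) with z = +1.
= (60.3/1) · log₁₀(9.3/150) = 60.30 · log₁₀(0.062)
= 60.30 · (-1.2076) = -72.82 mV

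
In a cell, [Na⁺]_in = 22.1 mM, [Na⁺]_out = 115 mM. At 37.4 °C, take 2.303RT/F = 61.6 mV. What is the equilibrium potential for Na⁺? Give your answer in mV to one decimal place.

44.1 mV

E = (61.6/z) · log₁₀([Na⁺]_out/[Na⁺]_in) with z = +1.
= (61.6/1) · log₁₀(115/22.1) = 61.60 · log₁₀(5.204)
= 61.60 · (0.7163) = 44.12 mV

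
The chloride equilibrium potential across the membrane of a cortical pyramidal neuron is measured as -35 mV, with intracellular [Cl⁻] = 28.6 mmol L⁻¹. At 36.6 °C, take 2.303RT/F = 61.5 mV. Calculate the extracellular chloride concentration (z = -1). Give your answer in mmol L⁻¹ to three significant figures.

106 mmol L⁻¹

Nernst: E = (61.5/-1) · log₁₀([out]/[in]), so log₁₀([out]/[in]) = -35.0 × -1 / 61.5 = 0.5691.
[out]/[in] = 10^(0.5691) = 3.708.
[out] = 3.708 × 28.6 = 106 mmol L⁻¹.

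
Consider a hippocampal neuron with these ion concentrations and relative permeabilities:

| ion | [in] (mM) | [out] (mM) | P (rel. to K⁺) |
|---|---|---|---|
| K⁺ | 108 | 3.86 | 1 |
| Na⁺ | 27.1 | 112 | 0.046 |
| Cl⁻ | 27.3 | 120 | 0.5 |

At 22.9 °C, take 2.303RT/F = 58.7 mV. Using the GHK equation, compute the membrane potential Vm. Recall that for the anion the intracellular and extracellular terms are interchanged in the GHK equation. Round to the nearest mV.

-51 mV

Vm = 58.7 · log₁₀[(Σ P·[cation]ₒ + Σ P·[anion]ᵢ) / (Σ P·[cation]ᵢ + Σ P·[anion]ₒ)]
Numerator = 1×3.86 + 0.046×112 + 0.5×27.3 = 22.66
Denominator = 1×108 + 0.046×27.1 + 0.5×120 = 169.2
Vm = 58.7 · log₁₀(0.1339) = 58.7 × (-0.8732) = -51.26 mV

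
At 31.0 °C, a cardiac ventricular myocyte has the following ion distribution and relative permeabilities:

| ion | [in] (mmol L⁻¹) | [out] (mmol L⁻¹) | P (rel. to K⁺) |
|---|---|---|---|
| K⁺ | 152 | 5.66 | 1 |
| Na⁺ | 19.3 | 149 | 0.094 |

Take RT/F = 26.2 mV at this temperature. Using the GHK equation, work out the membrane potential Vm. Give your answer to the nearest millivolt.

Vm = 26.2 · ln[(Σ P·[cation]ₒ + Σ P·[anion]ᵢ) / (Σ P·[cation]ᵢ + Σ P·[anion]ₒ)]
Numerator = 1×5.66 + 0.094×149 = 19.67
Denominator = 1×152 + 0.094×19.3 = 153.8
Vm = 26.2 · ln(0.12786) = 26.2 × (-2.0569) = -53.89 mV

-54 mV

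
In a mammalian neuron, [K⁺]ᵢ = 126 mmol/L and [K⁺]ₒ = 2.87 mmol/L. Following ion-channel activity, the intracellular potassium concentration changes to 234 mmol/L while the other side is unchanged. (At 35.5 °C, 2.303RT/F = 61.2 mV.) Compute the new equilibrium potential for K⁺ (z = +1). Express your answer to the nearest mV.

-117 mV

After the shift: [K⁺]_out = 2.87, [K⁺]_in = 234 mmol/L.
E_new = (61.2/1)·log₁₀(2.87/234) = 61.20 · (-1.9113) = -116.97 mV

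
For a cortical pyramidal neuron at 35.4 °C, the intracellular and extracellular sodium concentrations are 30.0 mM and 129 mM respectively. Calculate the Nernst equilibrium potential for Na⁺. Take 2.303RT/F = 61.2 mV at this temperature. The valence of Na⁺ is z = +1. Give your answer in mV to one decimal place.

38.8 mV

E = (61.2/z) · log₁₀([Na⁺]_out/[Na⁺]_in) with z = +1.
= (61.2/1) · log₁₀(129/30.0) = 61.20 · log₁₀(4.3)
= 61.20 · (0.6335) = 38.77 mV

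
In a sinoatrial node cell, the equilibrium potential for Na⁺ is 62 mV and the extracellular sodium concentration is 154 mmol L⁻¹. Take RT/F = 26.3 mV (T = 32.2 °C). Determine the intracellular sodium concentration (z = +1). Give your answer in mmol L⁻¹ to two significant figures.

15 mmol L⁻¹

Nernst: E = (26.3/1) · ln([out]/[in]), so ln([out]/[in]) = 62.0 × 1 / 26.3 = 2.3574.
[out]/[in] = e^(2.3574) = 10.56.
[in] = 154 / 10.56 = 14.58 mmol L⁻¹.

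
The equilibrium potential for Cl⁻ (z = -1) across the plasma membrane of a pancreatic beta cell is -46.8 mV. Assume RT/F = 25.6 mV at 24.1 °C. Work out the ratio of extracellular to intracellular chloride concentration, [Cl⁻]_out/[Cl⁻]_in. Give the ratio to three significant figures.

ln([out]/[in]) = E·z/(25.6) = -46.8 × -1 / 25.6 = 1.8281
[out]/[in] = e^(1.8281) = 6.222

6.22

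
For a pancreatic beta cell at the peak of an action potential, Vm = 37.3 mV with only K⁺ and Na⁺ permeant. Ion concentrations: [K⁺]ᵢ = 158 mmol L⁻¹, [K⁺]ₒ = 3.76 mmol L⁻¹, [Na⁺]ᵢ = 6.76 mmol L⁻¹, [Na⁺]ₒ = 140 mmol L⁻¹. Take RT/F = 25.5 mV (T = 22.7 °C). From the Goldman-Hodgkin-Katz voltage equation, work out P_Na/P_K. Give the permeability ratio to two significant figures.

6.1

Let α = P_Na/P_K. GHK: Vm = 25.5·ln[(Kₒ + α·Naₒ)/(Kᵢ + α·Naᵢ)].
e^(Vm/25.5) = e^(37.3/25.5) = 4.3178
So 4.3178·(Kᵢ + α·Naᵢ) = Kₒ + α·Naₒ → α = (4.3178·158.0 − 3.76) / (140.0 − 4.3178·6.76)
α = (682.2 − 3.76) / (140.0 − 29.19) = 678.5/110.8 = 6.123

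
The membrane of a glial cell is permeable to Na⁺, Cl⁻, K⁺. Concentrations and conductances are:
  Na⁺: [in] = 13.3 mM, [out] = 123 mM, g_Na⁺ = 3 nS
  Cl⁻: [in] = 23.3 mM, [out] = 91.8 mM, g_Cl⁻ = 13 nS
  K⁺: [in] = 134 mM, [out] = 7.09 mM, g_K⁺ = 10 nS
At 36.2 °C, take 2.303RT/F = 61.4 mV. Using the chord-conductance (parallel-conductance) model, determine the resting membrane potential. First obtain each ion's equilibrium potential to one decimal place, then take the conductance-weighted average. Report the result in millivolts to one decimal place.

E_Na⁺ = (61.4/1)·log₁₀(123/13.3) = 59.3 mV
E_Cl⁻ = (61.4/-1)·log₁₀(91.8/23.3) = -36.6 mV
E_K⁺ = (61.4/1)·log₁₀(7.09/134) = -78.4 mV
Vm = (Σ gᵢEᵢ)/(Σ gᵢ) = (3·59.3 + 13·-36.6 + 10·-78.4) / (3 + 13 + 10)
= -1081.90 / 26 = -41.61 mV

-41.6 mV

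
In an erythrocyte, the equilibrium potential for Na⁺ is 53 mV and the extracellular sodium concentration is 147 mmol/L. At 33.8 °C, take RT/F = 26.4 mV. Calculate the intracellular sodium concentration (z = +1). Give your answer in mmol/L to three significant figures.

Nernst: E = (26.4/1) · ln([out]/[in]), so ln([out]/[in]) = 53.0 × 1 / 26.4 = 2.0076.
[out]/[in] = e^(2.0076) = 7.445.
[in] = 147 / 7.445 = 19.74 mmol/L.

19.7 mmol/L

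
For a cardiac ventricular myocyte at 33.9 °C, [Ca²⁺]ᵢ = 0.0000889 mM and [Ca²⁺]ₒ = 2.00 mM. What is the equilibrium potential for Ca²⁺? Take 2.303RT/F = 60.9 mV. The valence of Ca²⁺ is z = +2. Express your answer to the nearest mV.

E = (60.9/z) · log₁₀([Ca²⁺]_out/[Ca²⁺]_in) with z = +2.
= (60.9/2) · log₁₀(2.00/0.0000889) = 30.45 · log₁₀(2.25e+04)
= 30.45 · (4.3521) = 132.52 mV

133 mV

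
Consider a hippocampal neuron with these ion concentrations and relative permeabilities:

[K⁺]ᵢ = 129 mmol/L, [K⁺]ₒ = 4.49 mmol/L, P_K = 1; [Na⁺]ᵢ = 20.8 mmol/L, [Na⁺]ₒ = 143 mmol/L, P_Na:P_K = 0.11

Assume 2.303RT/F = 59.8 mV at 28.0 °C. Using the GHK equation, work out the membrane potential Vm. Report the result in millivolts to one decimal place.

Vm = 59.8 · log₁₀[(Σ P·[cation]ₒ + Σ P·[anion]ᵢ) / (Σ P·[cation]ᵢ + Σ P·[anion]ₒ)]
Numerator = 1×4.49 + 0.11×143 = 20.22
Denominator = 1×129 + 0.11×20.8 = 131.3
Vm = 59.8 · log₁₀(0.15401) = 59.8 × (-0.8124) = -48.58 mV

-48.6 mV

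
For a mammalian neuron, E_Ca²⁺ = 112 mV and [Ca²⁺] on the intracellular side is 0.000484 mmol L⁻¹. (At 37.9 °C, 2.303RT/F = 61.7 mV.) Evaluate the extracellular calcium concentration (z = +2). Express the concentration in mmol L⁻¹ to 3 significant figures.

2.07 mmol L⁻¹

Nernst: E = (61.7/2) · log₁₀([out]/[in]), so log₁₀([out]/[in]) = 112.0 × 2 / 61.7 = 3.6305.
[out]/[in] = 10^(3.6305) = 4270.
[out] = 4270 × 0.000484 = 2.067 mmol L⁻¹.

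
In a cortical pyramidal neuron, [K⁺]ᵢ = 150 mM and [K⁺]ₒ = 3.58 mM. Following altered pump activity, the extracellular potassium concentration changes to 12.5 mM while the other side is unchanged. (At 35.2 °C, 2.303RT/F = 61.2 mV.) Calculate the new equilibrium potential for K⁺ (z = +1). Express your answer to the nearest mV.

-66 mV

After the shift: [K⁺]_out = 12.5, [K⁺]_in = 150 mM.
E_new = (61.2/1)·log₁₀(12.5/150) = 61.20 · (-1.0792) = -66.05 mV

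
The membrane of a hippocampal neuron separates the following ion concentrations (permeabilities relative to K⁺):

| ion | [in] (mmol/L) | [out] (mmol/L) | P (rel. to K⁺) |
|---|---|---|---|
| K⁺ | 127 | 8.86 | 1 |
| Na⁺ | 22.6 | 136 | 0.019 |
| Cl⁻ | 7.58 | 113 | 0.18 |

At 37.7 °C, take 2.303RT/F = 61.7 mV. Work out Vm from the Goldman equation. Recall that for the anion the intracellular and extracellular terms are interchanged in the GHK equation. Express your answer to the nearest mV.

-66 mV

Vm = 61.7 · log₁₀[(Σ P·[cation]ₒ + Σ P·[anion]ᵢ) / (Σ P·[cation]ᵢ + Σ P·[anion]ₒ)]
Numerator = 1×8.86 + 0.019×136 + 0.18×7.58 = 12.81
Denominator = 1×127 + 0.019×22.6 + 0.18×113 = 147.8
Vm = 61.7 · log₁₀(0.086678) = 61.7 × (-1.0621) = -65.53 mV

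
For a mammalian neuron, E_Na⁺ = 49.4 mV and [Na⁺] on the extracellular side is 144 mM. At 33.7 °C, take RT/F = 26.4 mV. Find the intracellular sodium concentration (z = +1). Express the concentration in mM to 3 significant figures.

22.2 mM

Nernst: E = (26.4/1) · ln([out]/[in]), so ln([out]/[in]) = 49.4 × 1 / 26.4 = 1.8712.
[out]/[in] = e^(1.8712) = 6.496.
[in] = 144 / 6.496 = 22.17 mM.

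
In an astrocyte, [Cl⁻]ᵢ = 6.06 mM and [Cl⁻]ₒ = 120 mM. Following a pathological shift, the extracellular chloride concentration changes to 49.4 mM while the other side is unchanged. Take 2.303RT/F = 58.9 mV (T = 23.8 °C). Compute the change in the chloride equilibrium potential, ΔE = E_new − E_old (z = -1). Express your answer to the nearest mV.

E_old = (58.9/-1)·log₁₀(120/6.06) = -76.38 mV
E_new = (58.9/-1)·log₁₀(49.4/6.06) = -53.67 mV
ΔE = -53.67 − (-76.38) = 22.70 mV

23 mV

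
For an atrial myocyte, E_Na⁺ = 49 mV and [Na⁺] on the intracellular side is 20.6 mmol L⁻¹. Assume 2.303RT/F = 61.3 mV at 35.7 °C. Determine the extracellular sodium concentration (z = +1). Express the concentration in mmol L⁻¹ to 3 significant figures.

Nernst: E = (61.3/1) · log₁₀([out]/[in]), so log₁₀([out]/[in]) = 49.0 × 1 / 61.3 = 0.7993.
[out]/[in] = 10^(0.7993) = 6.3.
[out] = 6.3 × 20.6 = 129.8 mmol L⁻¹.

130 mmol L⁻¹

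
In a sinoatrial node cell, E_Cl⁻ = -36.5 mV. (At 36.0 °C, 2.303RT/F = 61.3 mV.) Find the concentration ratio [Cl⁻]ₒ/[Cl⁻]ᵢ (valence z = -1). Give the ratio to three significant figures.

3.94

log₁₀([out]/[in]) = E·z/(61.3) = -36.5 × -1 / 61.3 = 0.5954
[out]/[in] = 10^(0.5954) = 3.939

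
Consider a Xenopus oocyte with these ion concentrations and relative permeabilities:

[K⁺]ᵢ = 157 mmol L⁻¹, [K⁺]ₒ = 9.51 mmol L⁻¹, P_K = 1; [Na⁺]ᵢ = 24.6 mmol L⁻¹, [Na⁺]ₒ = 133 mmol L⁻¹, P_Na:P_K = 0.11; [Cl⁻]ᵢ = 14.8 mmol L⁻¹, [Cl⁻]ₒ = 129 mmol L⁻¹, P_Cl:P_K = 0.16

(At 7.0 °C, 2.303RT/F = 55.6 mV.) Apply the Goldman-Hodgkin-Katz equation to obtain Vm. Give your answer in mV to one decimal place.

Vm = 55.6 · log₁₀[(Σ P·[cation]ₒ + Σ P·[anion]ᵢ) / (Σ P·[cation]ᵢ + Σ P·[anion]ₒ)]
Numerator = 1×9.51 + 0.11×133 + 0.16×14.8 = 26.51
Denominator = 1×157 + 0.11×24.6 + 0.16×129 = 180.3
Vm = 55.6 · log₁₀(0.14698) = 55.6 × (-0.8327) = -46.30 mV

-46.3 mV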